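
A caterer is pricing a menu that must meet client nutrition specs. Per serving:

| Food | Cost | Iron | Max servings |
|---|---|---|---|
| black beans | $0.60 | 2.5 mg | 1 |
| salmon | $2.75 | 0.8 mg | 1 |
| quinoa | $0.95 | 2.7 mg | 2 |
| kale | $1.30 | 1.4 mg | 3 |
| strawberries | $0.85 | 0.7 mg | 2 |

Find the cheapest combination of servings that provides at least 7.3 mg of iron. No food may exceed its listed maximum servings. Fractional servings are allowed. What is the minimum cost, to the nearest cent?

Cost per mg of iron: black beans $0.2400, quinoa $0.3519, kale $0.9286, strawberries $1.2143, salmon $3.4375.
Take 1 serving of black beans: +2.5 mg iron for $0.60 (total $0.60, still need 4.8 mg).
Take 1.778 servings of quinoa: +4.8 mg iron for $1.69 (total $2.29, still need 0.0 mg).
Greedy by cheapest-per-mg is optimal for a single linear constraint, so the minimum cost is $2.29.

$2.29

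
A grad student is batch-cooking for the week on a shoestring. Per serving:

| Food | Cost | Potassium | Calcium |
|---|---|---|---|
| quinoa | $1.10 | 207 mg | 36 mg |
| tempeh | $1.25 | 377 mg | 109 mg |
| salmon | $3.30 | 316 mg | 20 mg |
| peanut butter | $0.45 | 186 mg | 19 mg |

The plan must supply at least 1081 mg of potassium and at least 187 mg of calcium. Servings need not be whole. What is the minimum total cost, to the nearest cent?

$2.98

A basic optimal solution has at most two foods positive. Try each food alone and each pair with both targets met exactly.
quinoa only: max(1081/207, 187/36) = 5.222 servings → $5.74.
tempeh only: max(1081/377, 187/109) = 2.867 servings → $3.58.
salmon only: max(1081/316, 187/20) = 9.35 servings → $30.86.
peanut butter only: max(1081/186, 187/19) = 9.842 servings → $4.43.
quinoa + tempeh with both targets exact would need a negative amount; discard.
quinoa + salmon with both tight: 5.179 servings and 0.02861 servings → $5.79.
quinoa + peanut butter with both tight: 5.155 servings and 0.07492 servings → $5.70.
tempeh + salmon with both tight: 1.393 servings and 1.759 servings → $7.55.
tempeh + peanut butter with both tight: 1.086 servings and 3.61 servings → $2.98.
salmon + peanut butter with both targets exact would need a negative amount; discard.
The minimum over all feasible corners is $2.98.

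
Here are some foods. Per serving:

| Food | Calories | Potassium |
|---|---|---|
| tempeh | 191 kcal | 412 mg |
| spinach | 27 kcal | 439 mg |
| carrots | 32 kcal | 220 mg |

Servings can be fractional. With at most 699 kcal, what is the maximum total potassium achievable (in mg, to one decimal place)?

11365.2 mg

Potassium per kcal: spinach 16.26, carrots 6.875, tempeh 2.157.
With no serving limits, spend the whole calories allowance on spinach: 699 kcal / 27 kcal × 439 mg = 11365.2 mg.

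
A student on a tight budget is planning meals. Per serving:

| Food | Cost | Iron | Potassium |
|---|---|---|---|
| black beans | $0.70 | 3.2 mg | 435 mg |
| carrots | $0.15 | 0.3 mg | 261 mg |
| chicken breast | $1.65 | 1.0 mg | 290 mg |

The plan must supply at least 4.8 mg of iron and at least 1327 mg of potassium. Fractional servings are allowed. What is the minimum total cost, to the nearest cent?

With two linear requirements the optimum uses one or two foods; enumerate the corners.
black beans only: max(4.8/3.2, 1327/435) = 3.051 servings → $2.14.
carrots only: max(4.8/0.3, 1327/261) = 16 servings → $2.40.
chicken breast only: max(4.8/1.0, 1327/290) = 4.8 servings → $7.92.
black beans + carrots with both tight: 1.213 servings and 3.063 servings → $1.31.
black beans + chicken breast with both tight: 0.1318 servings and 4.378 servings → $7.32.
carrots + chicken breast with both targets exact would need a negative amount; discard.
Cheapest feasible corner: $1.31.

$1.31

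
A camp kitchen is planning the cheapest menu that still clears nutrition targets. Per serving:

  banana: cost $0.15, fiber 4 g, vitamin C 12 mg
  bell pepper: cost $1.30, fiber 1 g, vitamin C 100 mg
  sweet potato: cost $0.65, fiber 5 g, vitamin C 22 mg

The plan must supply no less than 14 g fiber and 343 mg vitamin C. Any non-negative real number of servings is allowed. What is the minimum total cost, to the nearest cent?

$4.29

The cheapest plan sits at a corner of the feasible region — with two constraints it uses at most two foods.
banana only: max(14/4, 343/12) = 28.58 servings → $4.29.
bell pepper only: max(14/1, 343/100) = 14 servings → $18.20.
sweet potato only: max(14/5, 343/22) = 15.59 servings → $10.13.
banana + bell pepper with both tight: 2.724 servings and 3.103 servings → $4.44.
banana + sweet potato: the both-tight solution has a negative serving — not a feasible corner.
bell pepper + sweet potato with both tight: 2.944 servings and 2.211 servings → $5.26.
The minimum over all feasible corners is $4.29.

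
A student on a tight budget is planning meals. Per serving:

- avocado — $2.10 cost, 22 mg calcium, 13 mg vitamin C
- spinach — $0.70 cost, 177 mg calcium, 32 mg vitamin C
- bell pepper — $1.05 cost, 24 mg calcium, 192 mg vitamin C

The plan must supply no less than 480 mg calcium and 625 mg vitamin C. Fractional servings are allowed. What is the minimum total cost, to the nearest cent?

$4.64

Check every corner: each single food scaled to meet both minima, and each pair solved so both constraints bind.
avocado only: max(480/22, 625/13) = 48.08 servings → $100.96.
spinach only: max(480/177, 625/32) = 19.53 servings → $13.67.
bell pepper only: max(480/24, 625/192) = 20 servings → $21.00.
avocado + spinach with both targets exact would need a negative amount; discard.
avocado + bell pepper with both tight: 19.72 servings and 1.92 servings → $43.44.
spinach + bell pepper with both tight: 2.323 servings and 2.868 servings → $4.64.
The minimum over all feasible corners is $4.64.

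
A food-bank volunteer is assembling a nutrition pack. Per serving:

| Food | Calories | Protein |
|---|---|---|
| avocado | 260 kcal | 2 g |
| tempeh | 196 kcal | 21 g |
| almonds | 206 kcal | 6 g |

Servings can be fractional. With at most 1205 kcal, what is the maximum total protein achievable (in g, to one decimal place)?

129.1 g

Protein per kcal: tempeh 0.1071, almonds 0.02913, avocado 0.007692.
With no serving limits, spend the whole calories allowance on tempeh: 1205 kcal / 196 kcal × 21 g = 129.1 g.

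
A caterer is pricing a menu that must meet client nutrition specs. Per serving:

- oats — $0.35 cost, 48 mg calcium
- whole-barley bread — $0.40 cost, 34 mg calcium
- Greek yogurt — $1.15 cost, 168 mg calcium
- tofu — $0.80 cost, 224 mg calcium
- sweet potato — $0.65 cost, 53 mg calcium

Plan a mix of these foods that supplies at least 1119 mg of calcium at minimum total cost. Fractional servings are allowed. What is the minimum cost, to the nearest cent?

$4.00

Cost per mg of calcium: tofu $0.0036, Greek yogurt $0.0068, oats $0.0073, whole-barley bread $0.0118, sweet potato $0.0123.
With no serving limits, use only tofu: 1119 mg / 224 mg = 4.996 servings × $0.80 = $4.00.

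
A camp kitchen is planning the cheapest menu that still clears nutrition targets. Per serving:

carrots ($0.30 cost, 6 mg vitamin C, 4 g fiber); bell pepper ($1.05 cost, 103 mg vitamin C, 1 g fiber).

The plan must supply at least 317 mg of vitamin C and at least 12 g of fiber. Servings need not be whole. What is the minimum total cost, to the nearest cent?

With two linear requirements the optimum uses one or two foods; enumerate the corners.
carrots only: max(317/6, 12/4) = 52.83 servings → $15.85.
bell pepper only: max(317/103, 12/1) = 12 servings → $12.60.
carrots + bell pepper with both tight: 2.264 servings and 2.946 servings → $3.77.
Cheapest feasible corner: $3.77.

$3.77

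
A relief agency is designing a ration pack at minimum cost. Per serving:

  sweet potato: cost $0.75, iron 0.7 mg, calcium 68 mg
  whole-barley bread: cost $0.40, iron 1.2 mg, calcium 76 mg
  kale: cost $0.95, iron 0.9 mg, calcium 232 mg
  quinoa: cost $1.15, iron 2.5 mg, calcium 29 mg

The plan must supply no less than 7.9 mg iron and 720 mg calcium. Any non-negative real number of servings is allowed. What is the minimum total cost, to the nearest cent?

$3.45

The cheapest plan sits at a corner of the feasible region — with two constraints it uses at most two foods.
sweet potato only: max(7.9/0.7, 720/68) = 11.29 servings → $8.46.
whole-barley bread only: max(7.9/1.2, 720/76) = 9.474 servings → $3.79.
kale only: max(7.9/0.9, 720/232) = 8.778 servings → $8.34.
quinoa only: max(7.9/2.5, 720/29) = 24.83 servings → $28.55.
sweet potato + whole-barley bread with both tight: 9.282 servings and 1.169 servings → $7.43.
sweet potato + kale with both targets exact would need a negative amount; discard.
sweet potato + quinoa with both tight: 10.49 servings and 0.2218 servings → $8.13.
whole-barley bread + kale with both tight: 5.642 servings and 1.255 servings → $3.45.
whole-barley bread + quinoa: intersection lies outside the first quadrant.
kale + quinoa with both tight: 2.836 servings and 2.139 servings → $5.15.
The minimum over all feasible corners is $3.45.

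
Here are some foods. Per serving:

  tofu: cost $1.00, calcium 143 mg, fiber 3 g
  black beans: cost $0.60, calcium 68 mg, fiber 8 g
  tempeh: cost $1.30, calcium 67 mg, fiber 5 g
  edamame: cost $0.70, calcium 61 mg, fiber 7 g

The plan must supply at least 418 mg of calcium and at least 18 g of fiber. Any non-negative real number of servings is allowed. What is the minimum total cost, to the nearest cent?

tofu only: max(418/143, 18/3) = 6 servings → $6.00.
black beans only: max(418/68, 18/8) = 6.147 servings → $3.69.
tempeh only: max(418/67, 18/5) = 6.239 servings → $8.11.
edamame only: max(418/61, 18/7) = 6.852 servings → $4.80.
tofu + black beans with both tight: 2.255 servings and 1.404 servings → $3.10.
tofu + tempeh with both tight: 1.72 servings and 2.568 servings → $5.06.
tofu + edamame with both tight: 2.235 servings and 1.614 servings → $3.36.
black beans + tempeh with both targets exact would need a negative amount; discard.
black beans + edamame: intersection lies outside the first quadrant.
tempeh + edamame: the both-tight solution has a negative serving — not a feasible corner.
So the least-cost plan costs $3.10.

$3.10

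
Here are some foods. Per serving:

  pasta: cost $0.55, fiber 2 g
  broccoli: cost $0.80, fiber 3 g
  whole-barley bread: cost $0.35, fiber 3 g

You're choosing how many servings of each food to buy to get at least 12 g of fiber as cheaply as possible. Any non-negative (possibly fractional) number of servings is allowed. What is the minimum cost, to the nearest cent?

$1.40

Cost per g of fiber: whole-barley bread $0.1167, broccoli $0.2667, pasta $0.2750.
With no serving limits, use only whole-barley bread: 12 g / 3 g = 4 servings × $0.35 = $1.40.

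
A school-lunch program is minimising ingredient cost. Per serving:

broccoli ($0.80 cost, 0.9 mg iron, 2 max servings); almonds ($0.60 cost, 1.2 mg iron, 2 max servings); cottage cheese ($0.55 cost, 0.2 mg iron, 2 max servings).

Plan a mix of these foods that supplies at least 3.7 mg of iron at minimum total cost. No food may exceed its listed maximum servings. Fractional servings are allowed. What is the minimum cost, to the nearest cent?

$2.36

Cost per mg of iron: almonds $0.5000, broccoli $0.8889, cottage cheese $2.7500.
Take 2 servings of almonds: +2.4 mg iron for $1.20 (total $1.20, still need 1.3 mg).
Take 1.444 servings of broccoli: +1.3 mg iron for $1.16 (total $2.36, still need 0.0 mg).
Filling from the cheapest source first is optimal under one linear minimum: $2.36.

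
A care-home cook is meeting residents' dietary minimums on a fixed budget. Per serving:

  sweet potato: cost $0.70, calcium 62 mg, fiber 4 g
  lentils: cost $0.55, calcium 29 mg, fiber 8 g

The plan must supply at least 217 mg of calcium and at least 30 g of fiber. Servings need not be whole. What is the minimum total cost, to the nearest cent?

$3.03

This is a tiny linear program; its minimum lies at a vertex of the feasible set. List the vertices and price them.
sweet potato only: max(217/62, 30/4) = 7.5 servings → $5.25.
lentils only: max(217/29, 30/8) = 7.483 servings → $4.12.
sweet potato + lentils with both tight: 2.279 servings and 2.611 servings → $3.03.
So the least-cost plan costs $3.03.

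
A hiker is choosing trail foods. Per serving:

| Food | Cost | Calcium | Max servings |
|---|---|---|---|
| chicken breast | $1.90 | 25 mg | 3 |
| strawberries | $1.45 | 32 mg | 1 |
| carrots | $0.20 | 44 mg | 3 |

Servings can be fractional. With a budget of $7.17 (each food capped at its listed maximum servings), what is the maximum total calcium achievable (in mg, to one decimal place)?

231.4 mg

Calcium per dollar: carrots 220, strawberries 22.07, chicken breast 13.16.
Take 3 servings of carrots: spends $0.60, +132.0 mg calcium (running total 132.0 mg).
Take 1 serving of strawberries: spends $1.45, +32.0 mg calcium (running total 164.0 mg).
Take 2.695 servings of chicken breast: spends $5.12, +67.4 mg calcium (running total 231.4 mg).
Greedy by best ratio exhausts the cost allowance optimally: 231.4 mg.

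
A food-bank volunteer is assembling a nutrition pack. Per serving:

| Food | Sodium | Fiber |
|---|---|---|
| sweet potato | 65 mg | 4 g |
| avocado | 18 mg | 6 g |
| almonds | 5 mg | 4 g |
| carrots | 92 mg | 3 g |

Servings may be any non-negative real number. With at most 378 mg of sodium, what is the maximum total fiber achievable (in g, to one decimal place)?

302.4 g

Fiber per mg sodium: almonds 0.8, avocado 0.3333, sweet potato 0.06154, carrots 0.03261.
With no serving limits, spend the whole sodium allowance on almonds: 378 mg / 5 mg × 4 g = 302.4 g.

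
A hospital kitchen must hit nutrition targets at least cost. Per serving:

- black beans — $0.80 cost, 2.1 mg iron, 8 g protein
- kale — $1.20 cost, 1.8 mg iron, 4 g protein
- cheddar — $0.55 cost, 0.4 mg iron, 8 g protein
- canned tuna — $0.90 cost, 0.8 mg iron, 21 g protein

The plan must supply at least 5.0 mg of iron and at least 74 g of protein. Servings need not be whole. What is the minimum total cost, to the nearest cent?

$3.73

Check every corner: each single food scaled to meet both minima, and each pair solved so both constraints bind.
black beans only: max(5.0/2.1, 74/8) = 9.25 servings → $7.40.
kale only: max(5.0/1.8, 74/4) = 18.5 servings → $22.20.
cheddar only: max(5.0/0.4, 74/8) = 12.5 servings → $6.88.
canned tuna only: max(5.0/0.8, 74/21) = 6.25 servings → $5.62.
black beans + kale: intersection lies outside the first quadrant.
black beans + cheddar with both tight: 0.7647 servings and 8.485 servings → $5.28.
black beans + canned tuna with both tight: 1.215 servings and 3.061 servings → $3.73.
kale + cheddar with both tight: 0.8125 servings and 8.844 servings → $5.84.
kale + canned tuna with both tight: 1.324 servings and 3.272 servings → $4.53.
cheddar + canned tuna: the both-tight solution has a negative serving — not a feasible corner.
Cheapest feasible corner: $3.73.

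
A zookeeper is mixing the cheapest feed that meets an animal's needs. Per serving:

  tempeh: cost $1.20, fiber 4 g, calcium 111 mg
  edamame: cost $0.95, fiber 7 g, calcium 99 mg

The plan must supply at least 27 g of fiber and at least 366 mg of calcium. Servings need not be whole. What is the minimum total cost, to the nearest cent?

The cheapest plan sits at a corner of the feasible region — with two constraints it uses at most two foods.
tempeh only: max(27/4, 366/111) = 6.75 servings → $8.10.
edamame only: max(27/7, 366/99) = 3.857 servings → $3.66.
tempeh + edamame with both targets exact would need a negative amount; discard.
Cheapest feasible corner: $3.66.

$3.66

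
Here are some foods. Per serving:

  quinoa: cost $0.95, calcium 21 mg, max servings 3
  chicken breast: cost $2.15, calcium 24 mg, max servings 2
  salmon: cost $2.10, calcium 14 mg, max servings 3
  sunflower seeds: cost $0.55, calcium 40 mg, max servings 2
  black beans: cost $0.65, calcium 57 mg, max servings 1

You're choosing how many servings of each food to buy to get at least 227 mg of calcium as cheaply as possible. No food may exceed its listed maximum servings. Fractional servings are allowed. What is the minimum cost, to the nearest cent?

Cost per mg of calcium: black beans $0.0114, sunflower seeds $0.0138, quinoa $0.0452, chicken breast $0.0896, salmon $0.1500.
Take 1 serving of black beans: +57.0 mg calcium for $0.65 (total $0.65, still need 170.0 mg).
Take 2 servings of sunflower seeds: +80.0 mg calcium for $1.10 (total $1.75, still need 90.0 mg).
Take 3 servings of quinoa: +63.0 mg calcium for $2.85 (total $4.60, still need 27.0 mg).
Take 1.125 servings of chicken breast: +27.0 mg calcium for $2.42 (total $7.02, still need 0.0 mg).
Greedy by cheapest-per-mg is optimal for a single linear constraint, so the minimum cost is $7.02.

$7.02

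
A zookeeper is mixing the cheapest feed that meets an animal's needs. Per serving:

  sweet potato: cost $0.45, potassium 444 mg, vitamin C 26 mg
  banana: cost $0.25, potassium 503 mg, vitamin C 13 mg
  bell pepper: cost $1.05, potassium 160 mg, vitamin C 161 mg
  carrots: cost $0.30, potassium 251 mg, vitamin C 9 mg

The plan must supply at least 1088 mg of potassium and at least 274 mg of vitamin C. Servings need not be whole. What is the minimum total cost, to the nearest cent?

For a min-cost LP with two ≥-constraints, a basic feasible solution has at most two positive variables.
sweet potato only: max(1088/444, 274/26) = 10.54 servings → $4.74.
banana only: max(1088/503, 274/13) = 21.08 servings → $5.27.
bell pepper only: max(1088/160, 274/161) = 6.8 servings → $7.14.
carrots only: max(1088/251, 274/9) = 30.44 servings → $9.13.
sweet potato + banana with both targets exact would need a negative amount; discard.
sweet potato + bell pepper with both tight: 1.951 servings and 1.387 servings → $2.33.
sweet potato + carrots: intersection lies outside the first quadrant.
banana + bell pepper with both tight: 1.664 servings and 1.567 servings → $2.06.
banana + carrots with both targets exact would need a negative amount; discard.
bell pepper + carrots with both tight: 1.513 servings and 3.37 servings → $2.60.
Cheapest feasible corner: $2.06.

$2.06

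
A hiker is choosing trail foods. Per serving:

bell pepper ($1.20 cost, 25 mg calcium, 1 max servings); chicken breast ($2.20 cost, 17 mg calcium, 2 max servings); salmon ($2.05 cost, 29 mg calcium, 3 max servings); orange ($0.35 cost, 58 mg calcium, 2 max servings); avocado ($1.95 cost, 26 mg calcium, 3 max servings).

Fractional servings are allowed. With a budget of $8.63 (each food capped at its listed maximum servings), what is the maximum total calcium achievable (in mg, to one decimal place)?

235.7 mg

Calcium per dollar: orange 165.7, bell pepper 20.83, salmon 14.15, avocado 13.33, chicken breast 7.727.
Take 2 servings of orange: spends $0.70, +116.0 mg calcium (running total 116.0 mg).
Take 1 serving of bell pepper: spends $1.20, +25.0 mg calcium (running total 141.0 mg).
Take 3 servings of salmon: spends $6.15, +87.0 mg calcium (running total 228.0 mg).
Take 0.2974 servings of avocado: spends $0.58, +7.7 mg calcium (running total 235.7 mg).
Greedy by best ratio exhausts the cost allowance optimally: 235.7 mg.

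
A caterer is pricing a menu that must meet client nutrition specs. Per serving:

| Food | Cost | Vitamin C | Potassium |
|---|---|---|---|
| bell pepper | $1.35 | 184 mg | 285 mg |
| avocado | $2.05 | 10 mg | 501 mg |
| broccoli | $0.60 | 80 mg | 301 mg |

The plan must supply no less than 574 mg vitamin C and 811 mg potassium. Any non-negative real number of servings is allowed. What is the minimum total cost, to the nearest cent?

$4.21

This is a tiny linear program; its minimum lies at a vertex of the feasible set. List the vertices and price them.
bell pepper only: max(574/184, 811/285) = 3.12 servings → $4.21.
avocado only: max(574/10, 811/501) = 57.4 servings → $117.67.
broccoli only: max(574/80, 811/301) = 7.175 servings → $4.30.
bell pepper + avocado: the both-tight solution has a negative serving — not a feasible corner.
bell pepper + broccoli: the both-tight solution has a negative serving — not a feasible corner.
avocado + broccoli: the both-tight solution has a negative serving — not a feasible corner.
So the least-cost plan costs $4.21.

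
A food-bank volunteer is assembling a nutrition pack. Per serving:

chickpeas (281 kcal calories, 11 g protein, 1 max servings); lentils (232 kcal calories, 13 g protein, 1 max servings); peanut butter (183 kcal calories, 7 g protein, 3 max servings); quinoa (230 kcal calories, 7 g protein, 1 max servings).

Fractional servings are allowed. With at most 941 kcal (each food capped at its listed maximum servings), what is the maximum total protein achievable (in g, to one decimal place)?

40.4 g

Protein per kcal: lentils 0.05603, chickpeas 0.03915, peanut butter 0.03825, quinoa 0.03043.
Take 1 serving of lentils: uses 232 kcal, +13.0 g protein (running total 13.0 g).
Take 1 serving of chickpeas: uses 281 kcal, +11.0 g protein (running total 24.0 g).
Take 2.339 servings of peanut butter: uses 428 kcal, +16.4 g protein (running total 40.4 g).
Filling greedily by protein-per-kcal is optimal for one linear limit, giving 40.4 g.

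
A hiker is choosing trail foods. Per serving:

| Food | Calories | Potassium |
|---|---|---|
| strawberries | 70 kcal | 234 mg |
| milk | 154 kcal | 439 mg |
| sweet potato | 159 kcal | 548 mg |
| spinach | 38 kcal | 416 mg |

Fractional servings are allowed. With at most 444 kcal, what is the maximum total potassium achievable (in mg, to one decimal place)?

4860.6 mg

Potassium per kcal: spinach 10.95, sweet potato 3.447, strawberries 3.343, milk 2.851.
With no serving limits, spend the whole calories allowance on spinach: 444 kcal / 38 kcal × 416 mg = 4860.6 mg.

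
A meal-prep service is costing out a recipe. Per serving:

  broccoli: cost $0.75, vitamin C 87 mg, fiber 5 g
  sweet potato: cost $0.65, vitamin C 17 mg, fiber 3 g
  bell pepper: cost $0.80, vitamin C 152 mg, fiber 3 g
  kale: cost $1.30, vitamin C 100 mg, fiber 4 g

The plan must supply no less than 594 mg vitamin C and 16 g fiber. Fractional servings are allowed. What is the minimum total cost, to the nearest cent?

A basic optimal solution has at most two foods positive. Try each food alone and each pair with both targets met exactly.
broccoli only: max(594/87, 16/5) = 6.828 servings → $5.12.
sweet potato only: max(594/17, 16/3) = 34.94 servings → $22.71.
bell pepper only: max(594/152, 16/3) = 5.333 servings → $4.27.
kale only: max(594/100, 16/4) = 5.94 servings → $7.72.
broccoli + sweet potato with both targets exact would need a negative amount; discard.
broccoli + bell pepper with both tight: 1.303 servings and 3.162 servings → $3.51.
broccoli + kale with both targets exact would need a negative amount; discard.
sweet potato + bell pepper with both tight: 1.605 servings and 3.728 servings → $4.03.
sweet potato + kale: the both-tight solution has a negative serving — not a feasible corner.
bell pepper + kale with both tight: 2.519 servings and 2.11 servings → $4.76.
So the least-cost plan costs $3.51.

$3.51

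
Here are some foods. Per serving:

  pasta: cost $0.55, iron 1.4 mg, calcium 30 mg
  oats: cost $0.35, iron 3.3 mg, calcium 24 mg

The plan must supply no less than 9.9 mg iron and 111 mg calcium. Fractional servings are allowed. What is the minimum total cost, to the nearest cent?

Compare the cost at each extreme point of the feasible region.
pasta only: max(9.9/1.4, 111/30) = 7.071 servings → $3.89.
oats only: max(9.9/3.3, 111/24) = 4.625 servings → $1.62.
pasta + oats with both tight: 1.968 servings and 2.165 servings → $1.84.
So the least-cost plan costs $1.62.

$1.62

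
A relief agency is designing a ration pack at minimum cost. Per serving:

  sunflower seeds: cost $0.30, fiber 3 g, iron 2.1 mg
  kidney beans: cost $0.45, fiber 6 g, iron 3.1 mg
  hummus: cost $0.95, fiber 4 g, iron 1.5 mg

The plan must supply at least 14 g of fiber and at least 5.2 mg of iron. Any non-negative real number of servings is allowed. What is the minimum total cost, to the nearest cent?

$1.05

Minimising a linear cost over {fiber ≥ 14, iron ≥ 5.2, servings ≥ 0} — the optimum is at a vertex, using one or two foods.
sunflower seeds only: max(14/3, 5.2/2.1) = 4.667 servings → $1.40.
kidney beans only: max(14/6, 5.2/3.1) = 2.333 servings → $1.05.
hummus only: max(14/4, 5.2/1.5) = 3.5 servings → $3.33.
sunflower seeds + kidney beans with both targets exact would need a negative amount; discard.
sunflower seeds + hummus with both targets exact would need a negative amount; discard.
kidney beans + hummus: intersection lies outside the first quadrant.
So the least-cost plan costs $1.05.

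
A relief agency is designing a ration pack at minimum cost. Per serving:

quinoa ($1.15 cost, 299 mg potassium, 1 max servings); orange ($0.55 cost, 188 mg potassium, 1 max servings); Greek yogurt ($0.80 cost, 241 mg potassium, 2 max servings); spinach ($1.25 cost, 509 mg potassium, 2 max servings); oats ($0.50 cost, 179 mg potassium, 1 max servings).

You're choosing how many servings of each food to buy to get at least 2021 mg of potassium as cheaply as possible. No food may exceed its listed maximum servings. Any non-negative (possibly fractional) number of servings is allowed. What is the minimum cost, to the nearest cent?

Cost per mg of potassium: spinach $0.0025, oats $0.0028, orange $0.0029, Greek yogurt $0.0033, quinoa $0.0038.
Take 2 servings of spinach: +1018.0 mg potassium for $2.50 (total $2.50, still need 1003.0 mg).
Take 1 serving of oats: +179.0 mg potassium for $0.50 (total $3.00, still need 824.0 mg).
Take 1 serving of orange: +188.0 mg potassium for $0.55 (total $3.55, still need 636.0 mg).
Take 2 servings of Greek yogurt: +482.0 mg potassium for $1.60 (total $5.15, still need 154.0 mg).
Take 0.5151 servings of quinoa: +154.0 mg potassium for $0.59 (total $5.74, still need 0.0 mg).
Greedy by cheapest-per-mg is optimal for a single linear constraint, so the minimum cost is $5.74.

$5.74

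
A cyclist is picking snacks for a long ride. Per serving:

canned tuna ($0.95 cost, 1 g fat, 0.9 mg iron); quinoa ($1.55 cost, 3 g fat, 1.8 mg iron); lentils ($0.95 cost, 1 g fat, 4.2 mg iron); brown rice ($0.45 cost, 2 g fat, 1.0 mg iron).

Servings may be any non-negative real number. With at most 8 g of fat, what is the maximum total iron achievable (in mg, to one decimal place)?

33.6 mg

Iron per g fat: lentils 4.2, canned tuna 0.9, quinoa 0.6, brown rice 0.5.
With no serving limits, spend the whole fat allowance on lentils: 8 g / 1 g × 4.2 mg = 33.6 mg.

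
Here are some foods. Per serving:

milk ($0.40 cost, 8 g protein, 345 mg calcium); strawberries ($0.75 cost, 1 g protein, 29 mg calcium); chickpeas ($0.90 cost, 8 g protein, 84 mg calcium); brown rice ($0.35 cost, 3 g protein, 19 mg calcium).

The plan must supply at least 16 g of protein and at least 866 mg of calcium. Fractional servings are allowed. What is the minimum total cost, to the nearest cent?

This is a tiny linear program; its minimum lies at a vertex of the feasible set. List the vertices and price them.
milk only: max(16/8, 866/345) = 2.51 servings → $1.00.
strawberries only: max(16/1, 866/29) = 29.86 servings → $22.40.
chickpeas only: max(16/8, 866/84) = 10.31 servings → $9.28.
brown rice only: max(16/3, 866/19) = 45.58 servings → $15.95.
milk + strawberries: intersection lies outside the first quadrant.
milk + chickpeas with both targets exact would need a negative amount; discard.
milk + brown rice: intersection lies outside the first quadrant.
strawberries + chickpeas: intersection lies outside the first quadrant.
strawberries + brown rice: the both-tight solution has a negative serving — not a feasible corner.
chickpeas + brown rice: intersection lies outside the first quadrant.
Cheapest feasible corner: $1.00.

$1.00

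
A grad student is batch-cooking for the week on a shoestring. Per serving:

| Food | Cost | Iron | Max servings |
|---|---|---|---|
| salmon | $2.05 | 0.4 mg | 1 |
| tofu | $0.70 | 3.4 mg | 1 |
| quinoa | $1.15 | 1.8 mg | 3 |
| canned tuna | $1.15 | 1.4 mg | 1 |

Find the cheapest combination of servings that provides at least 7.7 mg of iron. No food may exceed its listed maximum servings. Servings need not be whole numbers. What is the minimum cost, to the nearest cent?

Cost per mg of iron: tofu $0.2059, quinoa $0.6389, canned tuna $0.8214, salmon $5.1250.
Take 1 serving of tofu: +3.4 mg iron for $0.70 (total $0.70, still need 4.3 mg).
Take 2.389 servings of quinoa: +4.3 mg iron for $2.75 (total $3.45, still need 0.0 mg).
Filling from the cheapest source first is optimal under one linear minimum: $3.45.

$3.45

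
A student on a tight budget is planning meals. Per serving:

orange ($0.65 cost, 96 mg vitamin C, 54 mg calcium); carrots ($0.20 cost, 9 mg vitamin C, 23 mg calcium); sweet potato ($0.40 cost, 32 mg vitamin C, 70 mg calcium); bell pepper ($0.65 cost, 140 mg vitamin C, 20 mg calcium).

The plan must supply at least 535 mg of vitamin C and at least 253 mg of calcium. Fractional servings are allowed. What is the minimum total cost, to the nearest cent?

The cheapest plan sits at a corner of the feasible region — with two constraints it uses at most two foods.
orange only: max(535/96, 253/54) = 5.573 servings → $3.62.
carrots only: max(535/9, 253/23) = 59.44 servings → $11.89.
sweet potato only: max(535/32, 253/70) = 16.72 servings → $6.69.
bell pepper only: max(535/140, 253/20) = 12.65 servings → $8.22.
orange + carrots with both targets exact would need a negative amount; discard.
orange + sweet potato: intersection lies outside the first quadrant.
orange + bell pepper with both tight: 4.383 servings and 0.816 servings → $3.38.
carrots + sweet potato: intersection lies outside the first quadrant.
carrots + bell pepper with both tight: 8.132 servings and 3.299 servings → $3.77.
sweet potato + bell pepper with both tight: 2.699 servings and 3.205 servings → $3.16.
So the least-cost plan costs $3.16.

$3.16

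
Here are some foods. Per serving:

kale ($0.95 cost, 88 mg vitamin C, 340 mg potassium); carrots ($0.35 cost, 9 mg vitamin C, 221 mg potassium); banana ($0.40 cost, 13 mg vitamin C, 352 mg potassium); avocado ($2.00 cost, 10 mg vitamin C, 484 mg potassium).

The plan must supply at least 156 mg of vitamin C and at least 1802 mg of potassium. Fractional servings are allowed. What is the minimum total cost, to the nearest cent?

This is a tiny linear program; its minimum lies at a vertex of the feasible set. List the vertices and price them.
kale only: max(156/88, 1802/340) = 5.3 servings → $5.04.
carrots only: max(156/9, 1802/221) = 17.33 servings → $6.07.
banana only: max(156/13, 1802/352) = 12 servings → $4.80.
avocado only: max(156/10, 1802/484) = 15.6 servings → $31.20.
kale + carrots with both tight: 1.114 servings and 6.44 servings → $3.31.
kale + banana with both tight: 1.186 servings and 3.974 servings → $2.72.
kale + avocado with both tight: 1.467 servings and 2.693 servings → $6.78.
carrots + banana: the both-tight solution has a negative serving — not a feasible corner.
carrots + avocado: intersection lies outside the first quadrant.
banana + avocado with both targets exact would need a negative amount; discard.
The minimum over all feasible corners is $2.72.

$2.72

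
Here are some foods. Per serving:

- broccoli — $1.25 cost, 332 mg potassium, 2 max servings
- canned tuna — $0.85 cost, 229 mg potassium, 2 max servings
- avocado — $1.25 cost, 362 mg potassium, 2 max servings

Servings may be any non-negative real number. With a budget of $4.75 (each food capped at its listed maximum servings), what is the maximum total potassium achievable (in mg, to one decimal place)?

Potassium per dollar: avocado 289.6, canned tuna 269.4, broccoli 265.6.
Take 2 servings of avocado: spends $2.50, +724.0 mg potassium (running total 724.0 mg).
Take 2 servings of canned tuna: spends $1.70, +458.0 mg potassium (running total 1182.0 mg).
Take 0.44 servings of broccoli: spends $0.55, +146.1 mg potassium (running total 1328.1 mg).
Filling greedily by potassium-per-dollar is optimal for one linear limit, giving 1328.1 mg.

1328.1 mg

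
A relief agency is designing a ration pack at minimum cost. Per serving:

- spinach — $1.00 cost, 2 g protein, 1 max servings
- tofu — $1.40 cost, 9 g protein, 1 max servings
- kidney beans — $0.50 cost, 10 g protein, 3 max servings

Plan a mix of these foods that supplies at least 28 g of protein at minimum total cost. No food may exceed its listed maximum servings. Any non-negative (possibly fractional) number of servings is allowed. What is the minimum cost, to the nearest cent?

Cost per g of protein: kidney beans $0.0500, tofu $0.1556, spinach $0.5000.
Take 2.8 servings of kidney beans: +28.0 g protein for $1.40 (total $1.40, still need 0.0 g).
Greedy by cheapest-per-g is optimal for a single linear constraint, so the minimum cost is $1.40.

$1.40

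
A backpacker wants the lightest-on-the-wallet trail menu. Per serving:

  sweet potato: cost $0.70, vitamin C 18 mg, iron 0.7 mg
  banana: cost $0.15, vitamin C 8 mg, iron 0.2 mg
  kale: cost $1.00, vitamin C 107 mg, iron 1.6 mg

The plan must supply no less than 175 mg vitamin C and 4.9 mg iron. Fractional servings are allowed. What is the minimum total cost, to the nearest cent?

A basic optimal solution has at most two foods positive. Try each food alone and each pair with both targets met exactly.
sweet potato only: max(175/18, 4.9/0.7) = 9.722 servings → $6.81.
banana only: max(175/8, 4.9/0.2) = 24.5 servings → $3.67.
kale only: max(175/107, 4.9/1.6) = 3.062 servings → $3.06.
sweet potato + banana with both tight: 2.1 servings and 17.15 servings → $4.04.
sweet potato + kale with both tight: 5.299 servings and 0.744 servings → $4.45.
banana + kale with both targets exact would need a negative amount; discard.
So the least-cost plan costs $3.06.

$3.06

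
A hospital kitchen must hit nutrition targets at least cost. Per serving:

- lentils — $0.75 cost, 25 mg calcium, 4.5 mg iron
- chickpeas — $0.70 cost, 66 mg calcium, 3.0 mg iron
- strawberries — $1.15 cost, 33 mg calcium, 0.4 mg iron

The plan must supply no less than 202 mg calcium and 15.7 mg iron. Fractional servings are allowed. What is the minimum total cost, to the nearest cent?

$3.08

Check every corner: each single food scaled to meet both minima, and each pair solved so both constraints bind.
lentils only: max(202/25, 15.7/4.5) = 8.08 servings → $6.06.
chickpeas only: max(202/66, 15.7/3.0) = 5.233 servings → $3.66.
strawberries only: max(202/33, 15.7/0.4) = 39.25 servings → $45.14.
lentils + chickpeas with both tight: 1.938 servings and 2.327 servings → $3.08.
lentils + strawberries with both tight: 3.157 servings and 3.729 servings → $6.66.
chickpeas + strawberries: the both-tight solution has a negative serving — not a feasible corner.
The minimum over all feasible corners is $3.08.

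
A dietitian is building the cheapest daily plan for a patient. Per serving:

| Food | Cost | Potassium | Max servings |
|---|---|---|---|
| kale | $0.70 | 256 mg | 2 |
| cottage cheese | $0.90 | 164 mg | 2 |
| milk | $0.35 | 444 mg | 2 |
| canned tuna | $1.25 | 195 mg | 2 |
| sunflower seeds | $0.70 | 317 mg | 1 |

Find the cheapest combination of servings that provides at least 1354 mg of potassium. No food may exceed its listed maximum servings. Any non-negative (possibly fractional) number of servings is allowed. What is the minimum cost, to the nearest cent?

Cost per mg of potassium: milk $0.0008, sunflower seeds $0.0022, kale $0.0027, cottage cheese $0.0055, canned tuna $0.0064.
Take 2 servings of milk: +888.0 mg potassium for $0.70 (total $0.70, still need 466.0 mg).
Take 1 serving of sunflower seeds: +317.0 mg potassium for $0.70 (total $1.40, still need 149.0 mg).
Take 0.582 servings of kale: +149.0 mg potassium for $0.41 (total $1.81, still need 0.0 mg).
Greedy by cheapest-per-mg is optimal for a single linear constraint, so the minimum cost is $1.81.

$1.81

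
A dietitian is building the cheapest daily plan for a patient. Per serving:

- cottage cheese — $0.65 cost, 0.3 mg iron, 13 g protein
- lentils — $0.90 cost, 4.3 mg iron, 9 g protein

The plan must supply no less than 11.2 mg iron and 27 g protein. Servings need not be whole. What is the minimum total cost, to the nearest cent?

cottage cheese only: max(11.2/0.3, 27/13) = 37.33 servings → $24.27.
lentils only: max(11.2/4.3, 27/9) = 3 servings → $2.70.
cottage cheese + lentils with both tight: 0.2876 servings and 2.585 servings → $2.51.
The minimum over all feasible corners is $2.51.

$2.51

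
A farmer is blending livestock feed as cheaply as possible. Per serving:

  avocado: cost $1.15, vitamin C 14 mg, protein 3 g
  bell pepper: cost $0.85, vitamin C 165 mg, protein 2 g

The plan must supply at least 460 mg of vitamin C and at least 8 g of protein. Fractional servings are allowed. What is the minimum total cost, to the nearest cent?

$3.29

Two binding constraints pin down two serving amounts, so the optimal mix uses at most two foods. The candidates are each food alone (scaled to the tighter of vitamin C/protein) and each pair with both constraints tight.
avocado only: max(460/14, 8/3) = 32.86 servings → $37.79.
bell pepper only: max(460/165, 8/2) = 4 servings → $3.40.
avocado + bell pepper with both tight: 0.8565 servings and 2.715 servings → $3.29.
Cheapest feasible corner: $3.29.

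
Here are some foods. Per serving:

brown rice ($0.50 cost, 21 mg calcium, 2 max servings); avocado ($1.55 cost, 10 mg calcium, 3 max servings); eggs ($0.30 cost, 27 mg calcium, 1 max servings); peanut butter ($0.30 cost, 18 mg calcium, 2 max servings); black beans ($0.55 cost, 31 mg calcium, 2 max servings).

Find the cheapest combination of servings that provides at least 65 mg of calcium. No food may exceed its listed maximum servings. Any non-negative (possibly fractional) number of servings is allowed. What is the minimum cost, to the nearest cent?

$0.94

Cost per mg of calcium: eggs $0.0111, peanut butter $0.0167, black beans $0.0177, brown rice $0.0238, avocado $0.1550.
Take 1 serving of eggs: +27.0 mg calcium for $0.30 (total $0.30, still need 38.0 mg).
Take 2 servings of peanut butter: +36.0 mg calcium for $0.60 (total $0.90, still need 2.0 mg).
Take 0.06452 servings of black beans: +2.0 mg calcium for $0.04 (total $0.94, still need 0.0 mg).
Greedy by cheapest-per-mg is optimal for a single linear constraint, so the minimum cost is $0.94.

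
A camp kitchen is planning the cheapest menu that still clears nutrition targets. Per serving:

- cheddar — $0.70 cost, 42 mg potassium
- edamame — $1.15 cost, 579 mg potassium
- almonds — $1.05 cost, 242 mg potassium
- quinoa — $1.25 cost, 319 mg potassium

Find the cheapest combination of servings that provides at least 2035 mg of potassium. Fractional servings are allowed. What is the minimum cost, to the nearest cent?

$4.04

Cost per mg of potassium: edamame $0.0020, quinoa $0.0039, almonds $0.0043, cheddar $0.0167.
With no serving limits, use only edamame: 2035 mg / 579 mg = 3.515 servings × $1.15 = $4.04.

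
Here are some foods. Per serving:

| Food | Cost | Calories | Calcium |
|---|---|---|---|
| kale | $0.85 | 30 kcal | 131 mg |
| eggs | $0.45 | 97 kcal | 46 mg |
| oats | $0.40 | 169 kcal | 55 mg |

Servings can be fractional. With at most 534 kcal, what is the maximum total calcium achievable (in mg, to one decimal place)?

2331.8 mg

Calcium per kcal: kale 4.367, eggs 0.4742, oats 0.3254.
With no serving limits, spend the whole calories allowance on kale: 534 kcal / 30 kcal × 131 mg = 2331.8 mg.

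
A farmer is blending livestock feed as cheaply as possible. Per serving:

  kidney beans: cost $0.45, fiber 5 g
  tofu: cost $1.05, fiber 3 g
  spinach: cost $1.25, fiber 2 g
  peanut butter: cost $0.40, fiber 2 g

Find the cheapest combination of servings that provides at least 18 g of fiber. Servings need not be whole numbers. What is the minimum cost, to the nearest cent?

Cost per g of fiber: kidney beans $0.0900, peanut butter $0.2000, tofu $0.3500, spinach $0.6250.
With no serving limits, use only kidney beans: 18 g / 5 g = 3.6 servings × $0.45 = $1.62.

$1.62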